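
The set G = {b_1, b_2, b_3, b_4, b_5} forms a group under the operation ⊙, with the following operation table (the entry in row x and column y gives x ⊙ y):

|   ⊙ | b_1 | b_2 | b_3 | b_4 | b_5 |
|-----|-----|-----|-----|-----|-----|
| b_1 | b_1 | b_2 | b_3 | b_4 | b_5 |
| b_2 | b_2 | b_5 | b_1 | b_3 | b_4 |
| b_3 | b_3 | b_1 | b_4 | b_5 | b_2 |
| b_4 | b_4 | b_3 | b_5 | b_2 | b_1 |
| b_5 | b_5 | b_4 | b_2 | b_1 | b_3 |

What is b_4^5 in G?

b_4^1 = b_4
b_4^2 = b_4 ⊙ b_4 = b_2
b_4^3 = b_2 ⊙ b_4 = b_3
b_4^4 = b_3 ⊙ b_4 = b_5
b_4^5 = b_5 ⊙ b_4 = b_1

b_1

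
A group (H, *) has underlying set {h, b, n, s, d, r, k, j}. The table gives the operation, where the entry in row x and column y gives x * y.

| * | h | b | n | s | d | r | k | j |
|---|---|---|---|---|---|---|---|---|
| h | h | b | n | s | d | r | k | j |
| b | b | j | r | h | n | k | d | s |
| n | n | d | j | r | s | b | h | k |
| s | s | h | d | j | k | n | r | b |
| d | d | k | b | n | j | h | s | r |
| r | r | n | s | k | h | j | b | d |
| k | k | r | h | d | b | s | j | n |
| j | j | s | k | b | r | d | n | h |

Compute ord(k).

The identity element is h (its row matches the header).
k^1 = k
k^2 = k * k = j
k^3 = j * k = n
k^4 = n * k = h
The first power of k equal to the identity is k^4, so ord(k) = 4.

4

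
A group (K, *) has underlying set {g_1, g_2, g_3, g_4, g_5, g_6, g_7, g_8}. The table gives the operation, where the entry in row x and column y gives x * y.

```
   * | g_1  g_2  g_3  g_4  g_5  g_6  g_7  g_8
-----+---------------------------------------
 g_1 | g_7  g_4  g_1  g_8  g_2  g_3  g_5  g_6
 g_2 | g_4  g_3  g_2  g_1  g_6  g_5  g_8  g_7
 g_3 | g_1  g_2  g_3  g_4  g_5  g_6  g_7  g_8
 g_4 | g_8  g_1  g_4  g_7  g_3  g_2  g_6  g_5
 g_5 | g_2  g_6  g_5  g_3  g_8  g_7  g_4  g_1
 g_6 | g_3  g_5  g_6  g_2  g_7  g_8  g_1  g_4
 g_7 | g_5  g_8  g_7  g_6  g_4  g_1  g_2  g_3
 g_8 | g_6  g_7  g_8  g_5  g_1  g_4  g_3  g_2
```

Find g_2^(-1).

First locate the identity: row g_3 matches the header, so g_3 is the identity.
Scan row g_2 for g_3: g_2 * g_2 = g_3. Hence g_2^(-1) = g_2.

g_2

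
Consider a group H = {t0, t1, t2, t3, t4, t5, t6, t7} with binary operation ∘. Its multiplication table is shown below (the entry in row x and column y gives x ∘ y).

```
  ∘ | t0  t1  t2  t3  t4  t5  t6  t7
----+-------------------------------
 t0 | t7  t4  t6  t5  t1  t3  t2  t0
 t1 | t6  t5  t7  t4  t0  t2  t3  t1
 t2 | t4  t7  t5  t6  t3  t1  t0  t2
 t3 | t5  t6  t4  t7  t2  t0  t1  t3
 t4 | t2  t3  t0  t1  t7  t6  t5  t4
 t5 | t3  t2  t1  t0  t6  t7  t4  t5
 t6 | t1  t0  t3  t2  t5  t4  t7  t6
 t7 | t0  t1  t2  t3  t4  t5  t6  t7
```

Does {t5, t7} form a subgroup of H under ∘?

{t5, t7} contains the identity t7.
Checking products: every product of two elements of {t5, t7} (read from the table) lies in {t5, t7}, so the set is closed.
In a finite group, a nonempty closed subset is a subgroup. So {t5, t7} ≤ H.
(Structurally, H here is isomorphic to the dihedral group D_4.)

Yes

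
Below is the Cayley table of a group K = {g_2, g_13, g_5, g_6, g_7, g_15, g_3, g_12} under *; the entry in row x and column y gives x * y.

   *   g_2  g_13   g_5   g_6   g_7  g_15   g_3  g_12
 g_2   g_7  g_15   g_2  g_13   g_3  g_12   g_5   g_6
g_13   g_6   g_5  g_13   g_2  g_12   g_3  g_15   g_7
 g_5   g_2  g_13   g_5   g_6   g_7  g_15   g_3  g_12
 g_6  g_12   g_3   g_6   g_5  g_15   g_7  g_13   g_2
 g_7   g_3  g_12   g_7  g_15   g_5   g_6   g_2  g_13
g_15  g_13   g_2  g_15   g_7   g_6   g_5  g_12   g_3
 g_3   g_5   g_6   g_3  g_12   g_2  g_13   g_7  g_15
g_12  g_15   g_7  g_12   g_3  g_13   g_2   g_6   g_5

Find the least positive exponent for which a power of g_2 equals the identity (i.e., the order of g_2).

4

The identity element is g_5 (its row matches the header).
g_2^1 = g_2
g_2^2 = g_2 * g_2 = g_7
g_2^3 = g_7 * g_2 = g_3
g_2^4 = g_3 * g_2 = g_5
The first power of g_2 equal to the identity is g_2^4, so ord(g_2) = 4.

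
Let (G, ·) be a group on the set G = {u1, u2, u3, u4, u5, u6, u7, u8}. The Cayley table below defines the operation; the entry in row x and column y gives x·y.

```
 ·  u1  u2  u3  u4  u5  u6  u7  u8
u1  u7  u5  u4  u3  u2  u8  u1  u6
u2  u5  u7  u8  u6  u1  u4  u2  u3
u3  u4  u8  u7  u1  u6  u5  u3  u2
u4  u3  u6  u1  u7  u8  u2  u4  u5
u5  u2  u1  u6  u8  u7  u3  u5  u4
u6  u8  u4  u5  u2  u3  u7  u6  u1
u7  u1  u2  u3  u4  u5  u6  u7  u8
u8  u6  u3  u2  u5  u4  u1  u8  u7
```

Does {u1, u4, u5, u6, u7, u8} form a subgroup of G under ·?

No

u4·u1 = u3, which is not in {u1, u4, u5, u6, u7, u8}.
The subset is not closed under ·, so it is not a subgroup.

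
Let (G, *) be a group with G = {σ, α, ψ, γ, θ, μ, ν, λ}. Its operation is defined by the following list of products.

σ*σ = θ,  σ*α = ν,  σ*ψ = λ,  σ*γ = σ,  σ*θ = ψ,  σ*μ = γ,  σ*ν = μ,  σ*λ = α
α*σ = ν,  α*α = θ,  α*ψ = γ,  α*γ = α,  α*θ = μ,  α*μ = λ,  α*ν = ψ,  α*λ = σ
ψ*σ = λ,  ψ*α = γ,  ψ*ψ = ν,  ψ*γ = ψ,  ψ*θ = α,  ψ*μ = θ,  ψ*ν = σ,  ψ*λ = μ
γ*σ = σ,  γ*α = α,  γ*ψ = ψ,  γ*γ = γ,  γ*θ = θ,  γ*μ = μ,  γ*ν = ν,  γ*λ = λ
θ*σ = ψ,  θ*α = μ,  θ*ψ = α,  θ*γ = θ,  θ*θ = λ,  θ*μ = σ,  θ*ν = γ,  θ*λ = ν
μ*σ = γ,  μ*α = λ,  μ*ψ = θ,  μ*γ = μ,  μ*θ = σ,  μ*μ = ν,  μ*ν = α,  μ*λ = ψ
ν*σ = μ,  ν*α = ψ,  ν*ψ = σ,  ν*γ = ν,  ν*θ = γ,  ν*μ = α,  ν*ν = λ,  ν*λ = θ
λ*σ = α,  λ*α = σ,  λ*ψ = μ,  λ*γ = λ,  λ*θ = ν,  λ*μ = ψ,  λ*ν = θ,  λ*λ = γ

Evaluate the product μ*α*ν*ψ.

α

μ*α = λ
λ*ν = θ
θ*ψ = α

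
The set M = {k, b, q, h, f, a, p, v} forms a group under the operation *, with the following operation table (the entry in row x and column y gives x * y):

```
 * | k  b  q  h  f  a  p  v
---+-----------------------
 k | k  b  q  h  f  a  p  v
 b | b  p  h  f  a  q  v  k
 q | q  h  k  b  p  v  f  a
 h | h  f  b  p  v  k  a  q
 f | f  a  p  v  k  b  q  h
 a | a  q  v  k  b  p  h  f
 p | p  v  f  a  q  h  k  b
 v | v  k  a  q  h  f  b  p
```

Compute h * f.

v

Read row h, column f: h * f = v.
(Structurally, M here is isomorphic to Z_2 x Z_4.)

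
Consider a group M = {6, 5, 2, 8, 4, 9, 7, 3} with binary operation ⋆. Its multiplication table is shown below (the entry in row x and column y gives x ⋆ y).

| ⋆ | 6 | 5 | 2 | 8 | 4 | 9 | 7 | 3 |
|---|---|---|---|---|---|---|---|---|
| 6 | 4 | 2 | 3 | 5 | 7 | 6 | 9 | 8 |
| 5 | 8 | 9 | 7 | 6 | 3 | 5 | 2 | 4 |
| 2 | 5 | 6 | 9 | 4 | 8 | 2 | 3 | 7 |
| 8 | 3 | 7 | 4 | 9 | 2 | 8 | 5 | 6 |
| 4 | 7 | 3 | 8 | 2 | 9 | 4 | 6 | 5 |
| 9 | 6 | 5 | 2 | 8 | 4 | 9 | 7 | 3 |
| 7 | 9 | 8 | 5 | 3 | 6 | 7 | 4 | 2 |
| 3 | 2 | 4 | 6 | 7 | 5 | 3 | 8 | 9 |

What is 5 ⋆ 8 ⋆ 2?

5 ⋆ 8 = 6
6 ⋆ 2 = 3
(Structurally, M here is isomorphic to the dihedral group D_4.)

3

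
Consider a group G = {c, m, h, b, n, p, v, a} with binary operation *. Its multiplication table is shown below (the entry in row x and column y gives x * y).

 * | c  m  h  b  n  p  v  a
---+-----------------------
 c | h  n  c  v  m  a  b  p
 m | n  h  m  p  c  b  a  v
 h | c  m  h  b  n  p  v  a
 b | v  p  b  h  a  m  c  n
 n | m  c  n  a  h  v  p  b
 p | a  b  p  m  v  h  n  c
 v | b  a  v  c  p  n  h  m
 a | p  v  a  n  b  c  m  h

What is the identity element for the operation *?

h

The identity e satisfies e * x = x for all x, so its row in the table reproduces the column headers.
Row h reads: c, m, h, b, n, p, v, a — exactly the header order. So h is the identity.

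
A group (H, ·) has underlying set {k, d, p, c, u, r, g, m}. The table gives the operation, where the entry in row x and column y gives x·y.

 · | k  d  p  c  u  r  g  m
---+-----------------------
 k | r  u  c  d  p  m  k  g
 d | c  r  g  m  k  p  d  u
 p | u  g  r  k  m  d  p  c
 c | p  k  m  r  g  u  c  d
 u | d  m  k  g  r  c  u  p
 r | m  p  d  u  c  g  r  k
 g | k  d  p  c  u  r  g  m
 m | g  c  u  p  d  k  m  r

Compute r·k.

m

Read row r, column k: r·k = m.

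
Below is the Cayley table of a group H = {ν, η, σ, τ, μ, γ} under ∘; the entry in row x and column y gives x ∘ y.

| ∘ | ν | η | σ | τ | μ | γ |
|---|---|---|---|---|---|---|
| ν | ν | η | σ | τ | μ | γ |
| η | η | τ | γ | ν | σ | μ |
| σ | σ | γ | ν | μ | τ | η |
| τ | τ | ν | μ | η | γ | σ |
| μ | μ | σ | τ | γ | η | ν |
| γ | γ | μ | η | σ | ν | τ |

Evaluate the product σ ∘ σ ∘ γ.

σ ∘ σ = ν
ν ∘ γ = γ
(Structurally, H here is isomorphic to the cyclic group Z_6.)

γ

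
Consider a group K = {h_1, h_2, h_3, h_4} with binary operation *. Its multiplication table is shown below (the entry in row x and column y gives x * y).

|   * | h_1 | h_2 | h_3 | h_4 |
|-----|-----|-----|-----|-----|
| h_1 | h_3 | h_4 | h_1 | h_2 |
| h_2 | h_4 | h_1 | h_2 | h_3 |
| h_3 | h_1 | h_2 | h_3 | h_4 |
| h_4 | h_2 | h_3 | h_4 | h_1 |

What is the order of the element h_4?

The identity element is h_3 (its row matches the header).
h_4^1 = h_4
h_4^2 = h_4 * h_4 = h_1
h_4^3 = h_1 * h_4 = h_2
h_4^4 = h_2 * h_4 = h_3
The first power of h_4 equal to the identity is h_4^4, so ord(h_4) = 4.

4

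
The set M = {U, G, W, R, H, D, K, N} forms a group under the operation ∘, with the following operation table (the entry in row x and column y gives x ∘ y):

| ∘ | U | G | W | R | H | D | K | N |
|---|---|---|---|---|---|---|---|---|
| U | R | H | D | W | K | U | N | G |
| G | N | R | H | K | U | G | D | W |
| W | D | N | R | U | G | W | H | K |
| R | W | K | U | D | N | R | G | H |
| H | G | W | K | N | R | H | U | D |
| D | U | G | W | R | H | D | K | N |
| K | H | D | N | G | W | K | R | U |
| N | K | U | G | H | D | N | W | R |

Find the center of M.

{D, R}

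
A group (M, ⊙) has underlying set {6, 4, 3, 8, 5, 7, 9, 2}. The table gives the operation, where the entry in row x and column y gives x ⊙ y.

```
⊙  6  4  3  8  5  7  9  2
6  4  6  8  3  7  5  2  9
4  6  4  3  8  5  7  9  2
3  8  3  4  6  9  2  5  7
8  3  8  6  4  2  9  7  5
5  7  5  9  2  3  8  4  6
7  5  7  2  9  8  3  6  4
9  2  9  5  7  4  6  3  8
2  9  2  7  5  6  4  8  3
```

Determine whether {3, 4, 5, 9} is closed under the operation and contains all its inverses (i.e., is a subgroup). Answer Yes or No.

{3, 4, 5, 9} contains the identity 4.
Checking products: every product of two elements of {3, 4, 5, 9} (read from the table) lies in {3, 4, 5, 9}, so the set is closed.
In a finite group, a nonempty closed subset is a subgroup. So {3, 4, 5, 9} ≤ M.
(Structurally, M here is isomorphic to Z_2 x Z_4.)

Yes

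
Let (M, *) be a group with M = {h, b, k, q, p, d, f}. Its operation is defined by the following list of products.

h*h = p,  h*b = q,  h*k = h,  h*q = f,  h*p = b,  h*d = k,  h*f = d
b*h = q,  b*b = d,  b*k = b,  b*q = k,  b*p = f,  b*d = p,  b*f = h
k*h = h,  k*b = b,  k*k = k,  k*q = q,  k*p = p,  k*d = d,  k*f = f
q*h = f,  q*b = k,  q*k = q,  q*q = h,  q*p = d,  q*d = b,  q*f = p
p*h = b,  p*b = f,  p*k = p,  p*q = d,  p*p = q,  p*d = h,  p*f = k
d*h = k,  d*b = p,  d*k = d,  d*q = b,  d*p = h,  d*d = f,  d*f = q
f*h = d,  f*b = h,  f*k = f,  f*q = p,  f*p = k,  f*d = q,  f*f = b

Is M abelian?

Check whether the table is symmetric across its main diagonal.
Every entry (row x, col y) equals the entry (row y, col x), so M is abelian.

Yes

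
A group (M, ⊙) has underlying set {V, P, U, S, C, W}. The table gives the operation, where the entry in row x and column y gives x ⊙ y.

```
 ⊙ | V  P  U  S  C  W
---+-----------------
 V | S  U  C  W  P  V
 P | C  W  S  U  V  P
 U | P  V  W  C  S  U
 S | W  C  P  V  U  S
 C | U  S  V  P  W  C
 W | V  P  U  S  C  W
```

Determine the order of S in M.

3

The identity element is W (its row matches the header).
S^1 = S
S^2 = S ⊙ S = V
S^3 = V ⊙ S = W
The first power of S equal to the identity is S^3, so ord(S) = 3.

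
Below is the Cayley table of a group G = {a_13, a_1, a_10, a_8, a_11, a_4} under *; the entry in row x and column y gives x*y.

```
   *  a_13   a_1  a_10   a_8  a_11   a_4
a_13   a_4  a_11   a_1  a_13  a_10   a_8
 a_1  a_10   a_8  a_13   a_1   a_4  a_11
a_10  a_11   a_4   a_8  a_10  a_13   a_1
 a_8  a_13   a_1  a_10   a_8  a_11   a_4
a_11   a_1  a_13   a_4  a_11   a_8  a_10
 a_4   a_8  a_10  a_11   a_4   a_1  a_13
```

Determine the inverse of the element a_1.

First locate the identity: row a_8 matches the header, so a_8 is the identity.
Scan row a_1 for a_8: a_1*a_1 = a_8. Hence a_1^(-1) = a_1.

a_1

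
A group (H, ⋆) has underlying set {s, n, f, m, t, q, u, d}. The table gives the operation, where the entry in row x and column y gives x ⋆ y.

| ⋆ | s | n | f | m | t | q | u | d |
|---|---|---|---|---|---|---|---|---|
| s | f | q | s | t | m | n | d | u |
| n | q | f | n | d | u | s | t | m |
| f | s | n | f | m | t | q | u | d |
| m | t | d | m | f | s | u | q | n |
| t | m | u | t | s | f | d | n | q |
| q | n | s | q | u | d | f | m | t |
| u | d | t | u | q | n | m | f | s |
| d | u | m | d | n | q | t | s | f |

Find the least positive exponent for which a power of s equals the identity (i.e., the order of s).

2

The identity element is f (its row matches the header).
s^1 = s
s^2 = s ⋆ s = f
The first power of s equal to the identity is s^2, so ord(s) = 2.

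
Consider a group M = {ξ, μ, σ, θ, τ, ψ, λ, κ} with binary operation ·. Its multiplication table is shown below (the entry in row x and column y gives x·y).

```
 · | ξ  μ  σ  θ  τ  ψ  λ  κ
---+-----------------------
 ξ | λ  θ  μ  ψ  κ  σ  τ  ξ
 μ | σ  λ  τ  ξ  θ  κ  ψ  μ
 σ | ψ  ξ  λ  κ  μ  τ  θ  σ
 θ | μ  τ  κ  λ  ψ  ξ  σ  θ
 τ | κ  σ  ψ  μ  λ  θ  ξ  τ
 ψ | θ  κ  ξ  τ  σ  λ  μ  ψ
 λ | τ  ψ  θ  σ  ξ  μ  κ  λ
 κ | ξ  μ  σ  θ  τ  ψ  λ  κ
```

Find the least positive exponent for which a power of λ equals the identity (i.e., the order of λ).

2

The identity element is κ (its row matches the header).
λ^1 = λ
λ^2 = λ·λ = κ
The first power of λ equal to the identity is λ^2, so ord(λ) = 2.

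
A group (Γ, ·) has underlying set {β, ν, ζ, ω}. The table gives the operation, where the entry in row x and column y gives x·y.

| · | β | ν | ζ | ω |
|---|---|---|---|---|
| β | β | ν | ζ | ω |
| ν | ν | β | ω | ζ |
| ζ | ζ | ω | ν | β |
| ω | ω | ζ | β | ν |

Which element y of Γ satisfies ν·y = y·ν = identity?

ν

First locate the identity: row β matches the header, so β is the identity.
Scan row ν for β: ν·ν = β. Hence ν^(-1) = ν.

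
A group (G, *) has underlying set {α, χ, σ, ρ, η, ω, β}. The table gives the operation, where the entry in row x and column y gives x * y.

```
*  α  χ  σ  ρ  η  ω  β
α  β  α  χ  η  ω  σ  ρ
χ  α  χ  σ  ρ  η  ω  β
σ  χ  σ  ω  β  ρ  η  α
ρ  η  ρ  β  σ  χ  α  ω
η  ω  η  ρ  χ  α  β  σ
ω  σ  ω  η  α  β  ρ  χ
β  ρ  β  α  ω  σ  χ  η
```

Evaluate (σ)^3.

σ^1 = σ
σ^2 = σ * σ = ω
σ^3 = ω * σ = η
(Structurally, G here is isomorphic to the cyclic group Z_7.)

η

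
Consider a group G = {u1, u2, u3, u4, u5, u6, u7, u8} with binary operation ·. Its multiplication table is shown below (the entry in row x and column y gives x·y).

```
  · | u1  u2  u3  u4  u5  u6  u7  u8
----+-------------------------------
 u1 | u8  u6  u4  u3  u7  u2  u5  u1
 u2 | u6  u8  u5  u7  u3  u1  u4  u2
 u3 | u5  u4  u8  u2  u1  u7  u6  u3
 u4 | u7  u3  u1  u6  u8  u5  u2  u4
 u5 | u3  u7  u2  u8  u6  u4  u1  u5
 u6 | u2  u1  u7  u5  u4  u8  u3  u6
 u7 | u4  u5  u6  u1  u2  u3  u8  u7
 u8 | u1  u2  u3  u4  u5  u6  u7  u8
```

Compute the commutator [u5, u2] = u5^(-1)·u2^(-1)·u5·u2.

Identity is u8; from the table u5^(-1) = u4 and u2^(-1) = u2.
u4·u2 = u3
u3·u5 = u1
u1·u2 = u6

u6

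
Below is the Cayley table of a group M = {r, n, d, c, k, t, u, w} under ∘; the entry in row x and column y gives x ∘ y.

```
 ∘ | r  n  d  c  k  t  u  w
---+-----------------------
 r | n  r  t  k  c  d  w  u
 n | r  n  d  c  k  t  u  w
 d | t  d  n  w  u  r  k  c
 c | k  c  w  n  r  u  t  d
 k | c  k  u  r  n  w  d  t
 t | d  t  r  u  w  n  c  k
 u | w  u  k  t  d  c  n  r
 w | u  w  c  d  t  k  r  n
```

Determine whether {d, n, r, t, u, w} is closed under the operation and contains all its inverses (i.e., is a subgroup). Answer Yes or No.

No

w ∘ t = k, which is not in {d, n, r, t, u, w}.
The subset is not closed under ∘, so it is not a subgroup.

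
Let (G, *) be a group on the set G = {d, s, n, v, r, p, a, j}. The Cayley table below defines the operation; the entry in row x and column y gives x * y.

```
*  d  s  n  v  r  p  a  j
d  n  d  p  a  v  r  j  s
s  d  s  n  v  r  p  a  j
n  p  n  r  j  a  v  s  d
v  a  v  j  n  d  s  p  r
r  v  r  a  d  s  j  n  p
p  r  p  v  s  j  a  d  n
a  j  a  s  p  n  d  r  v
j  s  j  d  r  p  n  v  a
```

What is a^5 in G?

a^1 = a
a^2 = a * a = r
a^3 = r * a = n
a^4 = n * a = s
a^5 = s * a = a

a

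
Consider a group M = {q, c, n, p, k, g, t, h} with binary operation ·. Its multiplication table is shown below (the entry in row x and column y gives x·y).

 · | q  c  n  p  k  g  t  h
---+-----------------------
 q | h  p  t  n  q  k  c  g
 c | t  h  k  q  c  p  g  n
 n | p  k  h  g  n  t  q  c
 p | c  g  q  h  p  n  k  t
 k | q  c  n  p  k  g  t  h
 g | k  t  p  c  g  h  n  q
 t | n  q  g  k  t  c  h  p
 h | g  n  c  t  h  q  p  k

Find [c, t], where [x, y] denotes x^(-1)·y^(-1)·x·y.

Identity is k; from the table c^(-1) = n and t^(-1) = p.
n·p = g
g·c = t
t·t = h

h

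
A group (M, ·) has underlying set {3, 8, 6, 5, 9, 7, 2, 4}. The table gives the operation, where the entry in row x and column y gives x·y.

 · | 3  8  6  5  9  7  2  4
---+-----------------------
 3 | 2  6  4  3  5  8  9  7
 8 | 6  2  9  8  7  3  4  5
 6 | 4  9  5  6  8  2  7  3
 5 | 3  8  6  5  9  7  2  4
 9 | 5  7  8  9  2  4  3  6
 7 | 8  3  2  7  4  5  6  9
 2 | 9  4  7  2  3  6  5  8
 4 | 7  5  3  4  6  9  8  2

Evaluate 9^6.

9^1 = 9
9^2 = 9·9 = 2
9^3 = 2·9 = 3
9^4 = 3·9 = 5
9^5 = 5·9 = 9
9^6 = 9·9 = 2

2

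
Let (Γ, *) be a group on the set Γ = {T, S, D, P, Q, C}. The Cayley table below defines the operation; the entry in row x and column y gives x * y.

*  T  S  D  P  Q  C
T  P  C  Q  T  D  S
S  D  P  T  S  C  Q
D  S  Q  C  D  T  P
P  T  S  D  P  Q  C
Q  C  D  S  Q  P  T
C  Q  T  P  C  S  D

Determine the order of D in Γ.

3

The identity element is P (its row matches the header).
D^1 = D
D^2 = D * D = C
D^3 = C * D = P
The first power of D equal to the identity is D^3, so ord(D) = 3.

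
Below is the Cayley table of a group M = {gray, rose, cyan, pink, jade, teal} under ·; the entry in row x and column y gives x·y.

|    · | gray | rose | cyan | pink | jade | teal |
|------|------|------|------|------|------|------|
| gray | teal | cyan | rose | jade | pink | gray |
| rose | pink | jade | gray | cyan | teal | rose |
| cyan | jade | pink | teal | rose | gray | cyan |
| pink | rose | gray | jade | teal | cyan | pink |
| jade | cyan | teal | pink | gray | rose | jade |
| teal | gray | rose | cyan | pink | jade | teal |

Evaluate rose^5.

jade

rose^1 = rose
rose^2 = rose·rose = jade
rose^3 = jade·rose = teal
rose^4 = teal·rose = rose
rose^5 = rose·rose = jade
(Structurally, M here is isomorphic to the symmetric group S_3.)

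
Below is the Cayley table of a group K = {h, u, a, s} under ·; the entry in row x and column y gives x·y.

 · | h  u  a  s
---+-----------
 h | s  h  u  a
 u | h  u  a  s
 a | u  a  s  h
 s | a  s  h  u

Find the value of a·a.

Read row a, column a: a·a = s.

s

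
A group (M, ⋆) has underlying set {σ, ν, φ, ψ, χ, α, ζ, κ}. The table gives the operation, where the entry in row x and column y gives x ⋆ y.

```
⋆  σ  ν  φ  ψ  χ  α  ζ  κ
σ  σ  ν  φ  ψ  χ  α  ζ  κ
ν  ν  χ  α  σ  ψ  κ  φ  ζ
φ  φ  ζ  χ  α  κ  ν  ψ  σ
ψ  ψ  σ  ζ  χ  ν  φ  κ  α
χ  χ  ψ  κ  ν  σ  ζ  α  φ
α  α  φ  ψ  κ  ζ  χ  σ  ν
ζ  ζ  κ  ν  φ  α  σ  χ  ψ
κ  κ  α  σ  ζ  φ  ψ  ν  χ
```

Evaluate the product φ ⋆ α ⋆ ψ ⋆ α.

α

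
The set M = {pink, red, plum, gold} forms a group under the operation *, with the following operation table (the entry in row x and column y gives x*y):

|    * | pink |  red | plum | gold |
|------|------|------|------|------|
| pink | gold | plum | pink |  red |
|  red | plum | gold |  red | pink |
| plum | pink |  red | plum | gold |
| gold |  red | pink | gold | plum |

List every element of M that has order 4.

Identity is plum. Compute the order of each non-identity element by repeated multiplication:
  pink: pink → gold → red → plum  (order 4)
  red: red → gold → pink → plum  (order 4)
  gold: gold → plum  (order 2)
Elements of order 4: {pink, red}.

{pink, red}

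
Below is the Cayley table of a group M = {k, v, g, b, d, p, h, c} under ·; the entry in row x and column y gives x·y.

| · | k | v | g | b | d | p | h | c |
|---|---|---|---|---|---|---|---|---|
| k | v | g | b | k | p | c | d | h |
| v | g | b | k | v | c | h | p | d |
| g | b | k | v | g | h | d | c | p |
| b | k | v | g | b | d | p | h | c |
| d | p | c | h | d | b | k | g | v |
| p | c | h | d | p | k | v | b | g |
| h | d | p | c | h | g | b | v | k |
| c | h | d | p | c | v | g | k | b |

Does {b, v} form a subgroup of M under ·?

Yes

{b, v} contains the identity b.
Checking products: every product of two elements of {b, v} (read from the table) lies in {b, v}, so the set is closed.
In a finite group, a nonempty closed subset is a subgroup. So {b, v} ≤ M.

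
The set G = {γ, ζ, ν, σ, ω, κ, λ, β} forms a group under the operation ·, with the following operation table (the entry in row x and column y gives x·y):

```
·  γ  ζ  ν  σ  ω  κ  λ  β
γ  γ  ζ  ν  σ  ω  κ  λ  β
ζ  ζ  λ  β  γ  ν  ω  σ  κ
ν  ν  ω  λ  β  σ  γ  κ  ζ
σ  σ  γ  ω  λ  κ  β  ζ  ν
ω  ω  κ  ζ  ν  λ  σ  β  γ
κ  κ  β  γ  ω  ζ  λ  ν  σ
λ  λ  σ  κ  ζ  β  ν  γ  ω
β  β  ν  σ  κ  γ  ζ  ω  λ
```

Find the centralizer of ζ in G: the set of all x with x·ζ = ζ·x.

{γ, ζ, λ, σ}

Compare row ζ with column ζ entry by entry.
λ·ζ = σ = ζ·λ, so λ commutes with ζ.
β·ζ = ν but ζ·β = κ, so β does not.
Collecting the elements that commute with ζ: C(ζ) = {γ, ζ, λ, σ}.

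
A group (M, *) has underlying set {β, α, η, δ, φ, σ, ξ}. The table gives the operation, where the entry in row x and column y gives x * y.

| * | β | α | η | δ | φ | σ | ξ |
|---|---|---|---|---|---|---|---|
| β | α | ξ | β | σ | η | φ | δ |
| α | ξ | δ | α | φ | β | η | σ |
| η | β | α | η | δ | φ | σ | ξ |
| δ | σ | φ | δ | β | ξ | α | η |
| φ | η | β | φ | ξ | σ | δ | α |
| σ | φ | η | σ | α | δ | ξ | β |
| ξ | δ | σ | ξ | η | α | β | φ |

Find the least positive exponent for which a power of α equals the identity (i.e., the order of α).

The identity element is η (its row matches the header).
α^1 = α
α^2 = α * α = δ
α^3 = δ * α = φ
α^4 = φ * α = β
α^5 = β * α = ξ
α^6 = ξ * α = σ
α^7 = σ * α = η
The first power of α equal to the identity is α^7, so ord(α) = 7.

7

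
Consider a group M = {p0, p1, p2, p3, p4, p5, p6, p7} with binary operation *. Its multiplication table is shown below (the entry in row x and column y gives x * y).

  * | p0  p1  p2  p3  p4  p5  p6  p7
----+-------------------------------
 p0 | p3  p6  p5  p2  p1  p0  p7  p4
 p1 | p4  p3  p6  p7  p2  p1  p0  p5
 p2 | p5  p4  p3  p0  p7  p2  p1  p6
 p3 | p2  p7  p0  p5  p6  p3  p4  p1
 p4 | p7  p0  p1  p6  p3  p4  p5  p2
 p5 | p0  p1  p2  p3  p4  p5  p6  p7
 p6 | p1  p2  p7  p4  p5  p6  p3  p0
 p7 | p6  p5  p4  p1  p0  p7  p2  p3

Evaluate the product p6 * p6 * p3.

p5

p6 * p6 = p3
p3 * p3 = p5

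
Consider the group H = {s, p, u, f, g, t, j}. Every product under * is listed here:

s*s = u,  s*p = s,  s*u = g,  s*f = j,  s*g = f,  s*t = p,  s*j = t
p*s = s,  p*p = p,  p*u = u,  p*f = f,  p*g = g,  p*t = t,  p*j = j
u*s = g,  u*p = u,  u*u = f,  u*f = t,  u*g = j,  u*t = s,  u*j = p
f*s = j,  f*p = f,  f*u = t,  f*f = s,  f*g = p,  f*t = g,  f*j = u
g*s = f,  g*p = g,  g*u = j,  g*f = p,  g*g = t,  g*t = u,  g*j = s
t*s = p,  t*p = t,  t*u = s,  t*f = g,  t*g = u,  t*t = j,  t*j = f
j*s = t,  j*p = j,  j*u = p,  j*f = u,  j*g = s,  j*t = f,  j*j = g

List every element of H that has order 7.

Identity is p. Compute the order of each non-identity element by repeated multiplication:
  s: s → u → g → f → j → t → p  (order 7)
  u: u → f → t → s → g → j → p  (order 7)
  f: f → s → j → u → t → g → p  (order 7)
  g: g → t → u → j → s → f → p  (order 7)
  t: t → j → f → g → u → s → p  (order 7)
  j: j → g → s → t → f → u → p  (order 7)
Elements of order 7: {f, g, j, s, t, u}.

{f, g, j, s, t, u}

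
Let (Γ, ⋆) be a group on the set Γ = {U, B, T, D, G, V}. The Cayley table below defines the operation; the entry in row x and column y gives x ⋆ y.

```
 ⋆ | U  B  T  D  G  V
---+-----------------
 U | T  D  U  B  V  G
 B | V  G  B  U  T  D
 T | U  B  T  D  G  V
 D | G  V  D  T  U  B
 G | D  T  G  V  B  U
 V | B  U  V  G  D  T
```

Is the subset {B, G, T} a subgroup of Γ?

Yes

{B, G, T} contains the identity T.
Checking products: every product of two elements of {B, G, T} (read from the table) lies in {B, G, T}, so the set is closed.
In a finite group, a nonempty closed subset is a subgroup. So {B, G, T} ≤ Γ.
(Structurally, Γ here is isomorphic to the symmetric group S_3.)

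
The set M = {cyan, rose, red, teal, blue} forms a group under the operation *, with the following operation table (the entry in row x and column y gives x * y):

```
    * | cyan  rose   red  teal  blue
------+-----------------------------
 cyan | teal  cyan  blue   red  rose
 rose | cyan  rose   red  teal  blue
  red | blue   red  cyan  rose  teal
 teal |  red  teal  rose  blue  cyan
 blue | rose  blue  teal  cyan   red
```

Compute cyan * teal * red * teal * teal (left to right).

rose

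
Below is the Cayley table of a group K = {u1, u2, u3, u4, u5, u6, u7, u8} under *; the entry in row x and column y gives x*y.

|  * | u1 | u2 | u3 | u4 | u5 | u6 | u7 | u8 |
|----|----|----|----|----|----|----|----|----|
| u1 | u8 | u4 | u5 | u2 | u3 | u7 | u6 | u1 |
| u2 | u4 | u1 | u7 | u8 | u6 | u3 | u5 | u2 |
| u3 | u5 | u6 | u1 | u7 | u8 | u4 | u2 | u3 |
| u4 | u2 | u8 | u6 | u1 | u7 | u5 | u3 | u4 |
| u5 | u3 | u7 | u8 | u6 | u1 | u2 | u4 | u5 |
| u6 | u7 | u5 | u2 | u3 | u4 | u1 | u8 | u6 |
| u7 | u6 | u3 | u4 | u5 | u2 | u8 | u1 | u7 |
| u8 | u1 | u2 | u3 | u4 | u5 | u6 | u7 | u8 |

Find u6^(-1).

u7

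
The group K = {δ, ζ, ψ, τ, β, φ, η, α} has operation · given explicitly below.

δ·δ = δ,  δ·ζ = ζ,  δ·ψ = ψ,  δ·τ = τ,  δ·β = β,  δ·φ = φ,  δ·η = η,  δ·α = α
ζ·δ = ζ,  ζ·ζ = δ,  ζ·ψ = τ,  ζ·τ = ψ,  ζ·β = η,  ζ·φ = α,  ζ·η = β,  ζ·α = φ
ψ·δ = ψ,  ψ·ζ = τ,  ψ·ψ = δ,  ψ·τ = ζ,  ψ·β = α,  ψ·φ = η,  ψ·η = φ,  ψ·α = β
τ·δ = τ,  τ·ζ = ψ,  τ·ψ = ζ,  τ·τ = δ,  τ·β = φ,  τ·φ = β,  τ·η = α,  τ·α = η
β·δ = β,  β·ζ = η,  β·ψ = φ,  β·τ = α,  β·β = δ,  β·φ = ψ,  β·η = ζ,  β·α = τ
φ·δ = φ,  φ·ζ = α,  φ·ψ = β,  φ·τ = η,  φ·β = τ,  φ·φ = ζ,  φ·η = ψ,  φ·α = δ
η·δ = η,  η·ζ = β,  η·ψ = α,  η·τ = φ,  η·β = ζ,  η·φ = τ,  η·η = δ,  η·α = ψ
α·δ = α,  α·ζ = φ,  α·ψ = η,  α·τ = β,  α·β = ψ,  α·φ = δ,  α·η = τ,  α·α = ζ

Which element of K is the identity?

The identity e satisfies e·x = x for all x, so its row in the table reproduces the column headers.
Row δ reads: δ, ζ, ψ, τ, β, φ, η, α — exactly the header order. So δ is the identity.

δ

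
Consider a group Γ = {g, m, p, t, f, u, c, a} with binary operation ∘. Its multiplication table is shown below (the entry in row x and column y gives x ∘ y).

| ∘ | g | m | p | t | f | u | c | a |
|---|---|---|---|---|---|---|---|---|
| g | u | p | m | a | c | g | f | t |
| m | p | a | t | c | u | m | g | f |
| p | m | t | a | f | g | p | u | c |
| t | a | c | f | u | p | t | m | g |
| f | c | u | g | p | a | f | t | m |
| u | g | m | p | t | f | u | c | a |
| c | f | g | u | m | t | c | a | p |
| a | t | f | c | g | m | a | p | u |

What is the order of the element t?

2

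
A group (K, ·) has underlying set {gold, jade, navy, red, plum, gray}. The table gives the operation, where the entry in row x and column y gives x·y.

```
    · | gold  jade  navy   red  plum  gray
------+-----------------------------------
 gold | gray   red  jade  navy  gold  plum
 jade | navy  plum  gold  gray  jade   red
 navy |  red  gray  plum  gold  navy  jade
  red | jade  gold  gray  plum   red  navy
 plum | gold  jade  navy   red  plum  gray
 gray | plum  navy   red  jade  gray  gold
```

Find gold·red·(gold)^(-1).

The identity is plum. In row gold, the entry plum sits in column gray, so gold^(-1) = gray.
gold·red = navy
navy·gray = jade

jade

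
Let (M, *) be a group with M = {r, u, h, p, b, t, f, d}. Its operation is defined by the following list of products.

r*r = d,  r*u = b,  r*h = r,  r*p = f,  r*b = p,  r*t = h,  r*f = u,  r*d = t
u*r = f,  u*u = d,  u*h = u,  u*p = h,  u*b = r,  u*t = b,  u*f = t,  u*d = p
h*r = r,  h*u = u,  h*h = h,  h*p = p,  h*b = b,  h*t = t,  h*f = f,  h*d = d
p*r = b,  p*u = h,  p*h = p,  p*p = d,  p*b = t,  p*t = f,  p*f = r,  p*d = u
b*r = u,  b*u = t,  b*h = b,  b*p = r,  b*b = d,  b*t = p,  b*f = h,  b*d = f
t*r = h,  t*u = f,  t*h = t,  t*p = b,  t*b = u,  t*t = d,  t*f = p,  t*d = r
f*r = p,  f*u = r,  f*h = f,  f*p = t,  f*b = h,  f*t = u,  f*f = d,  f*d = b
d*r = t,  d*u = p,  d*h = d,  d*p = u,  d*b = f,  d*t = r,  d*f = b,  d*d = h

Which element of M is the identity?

h

The identity e satisfies e*x = x for all x, so its row in the table reproduces the column headers.
Row h reads: r, u, h, p, b, t, f, d — exactly the header order. So h is the identity.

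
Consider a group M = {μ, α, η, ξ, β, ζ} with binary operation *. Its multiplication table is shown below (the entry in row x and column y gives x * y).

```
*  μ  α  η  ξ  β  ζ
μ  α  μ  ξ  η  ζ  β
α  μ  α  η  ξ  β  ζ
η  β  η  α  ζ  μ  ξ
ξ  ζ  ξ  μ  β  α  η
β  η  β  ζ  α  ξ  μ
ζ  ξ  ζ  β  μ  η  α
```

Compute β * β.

ξ

Read row β, column β: β * β = ξ.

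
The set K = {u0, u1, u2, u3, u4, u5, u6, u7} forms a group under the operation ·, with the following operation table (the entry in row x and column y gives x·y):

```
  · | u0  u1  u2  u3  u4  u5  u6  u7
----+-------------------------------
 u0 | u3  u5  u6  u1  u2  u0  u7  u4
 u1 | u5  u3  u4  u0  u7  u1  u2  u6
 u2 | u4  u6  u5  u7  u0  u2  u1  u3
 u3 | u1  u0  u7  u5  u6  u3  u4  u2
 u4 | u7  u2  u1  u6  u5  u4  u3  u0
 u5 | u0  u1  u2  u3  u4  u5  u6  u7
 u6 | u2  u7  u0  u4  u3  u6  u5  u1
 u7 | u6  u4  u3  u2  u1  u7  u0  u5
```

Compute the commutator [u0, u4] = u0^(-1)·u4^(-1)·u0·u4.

Identity is u5; from the table u0^(-1) = u1 and u4^(-1) = u4.
u1·u4 = u7
u7·u0 = u6
u6·u4 = u3

u3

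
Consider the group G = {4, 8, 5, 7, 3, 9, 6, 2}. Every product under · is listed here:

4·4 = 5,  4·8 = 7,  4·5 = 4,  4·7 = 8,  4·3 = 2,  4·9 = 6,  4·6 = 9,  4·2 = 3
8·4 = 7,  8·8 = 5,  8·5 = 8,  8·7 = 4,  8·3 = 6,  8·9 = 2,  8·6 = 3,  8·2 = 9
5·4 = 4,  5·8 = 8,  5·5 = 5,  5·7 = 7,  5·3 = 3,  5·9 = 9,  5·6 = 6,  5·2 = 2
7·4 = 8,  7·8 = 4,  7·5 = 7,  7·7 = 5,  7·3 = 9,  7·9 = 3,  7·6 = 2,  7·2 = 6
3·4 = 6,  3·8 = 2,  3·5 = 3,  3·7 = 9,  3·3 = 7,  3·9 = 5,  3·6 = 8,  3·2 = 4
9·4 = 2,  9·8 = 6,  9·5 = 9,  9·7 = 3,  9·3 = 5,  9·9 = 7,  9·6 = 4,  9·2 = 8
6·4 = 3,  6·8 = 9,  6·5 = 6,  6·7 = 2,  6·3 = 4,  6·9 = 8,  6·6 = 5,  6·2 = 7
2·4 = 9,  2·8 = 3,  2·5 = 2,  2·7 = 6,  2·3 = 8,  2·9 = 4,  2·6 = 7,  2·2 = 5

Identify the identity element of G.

5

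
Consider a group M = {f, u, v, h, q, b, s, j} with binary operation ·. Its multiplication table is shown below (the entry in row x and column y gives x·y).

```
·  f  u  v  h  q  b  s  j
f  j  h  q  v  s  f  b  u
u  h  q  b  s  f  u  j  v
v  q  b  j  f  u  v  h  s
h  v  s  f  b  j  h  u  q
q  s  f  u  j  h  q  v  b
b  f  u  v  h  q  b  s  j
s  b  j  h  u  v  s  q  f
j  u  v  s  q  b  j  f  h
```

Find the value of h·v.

Read row h, column v: h·v = f.
(Structurally, M here is isomorphic to the cyclic group Z_8.)

f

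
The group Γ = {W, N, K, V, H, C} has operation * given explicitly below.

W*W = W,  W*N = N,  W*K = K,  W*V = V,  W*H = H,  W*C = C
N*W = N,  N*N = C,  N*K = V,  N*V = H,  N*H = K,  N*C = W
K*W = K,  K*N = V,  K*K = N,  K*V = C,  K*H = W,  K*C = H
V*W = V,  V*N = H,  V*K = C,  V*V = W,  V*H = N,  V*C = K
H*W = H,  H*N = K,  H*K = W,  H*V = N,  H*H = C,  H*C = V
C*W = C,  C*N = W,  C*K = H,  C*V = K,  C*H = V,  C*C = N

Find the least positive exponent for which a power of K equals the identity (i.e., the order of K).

6

The identity element is W (its row matches the header).
K^1 = K
K^2 = K*K = N
K^3 = N*K = V
K^4 = V*K = C
K^5 = C*K = H
K^6 = H*K = W
The first power of K equal to the identity is K^6, so ord(K) = 6.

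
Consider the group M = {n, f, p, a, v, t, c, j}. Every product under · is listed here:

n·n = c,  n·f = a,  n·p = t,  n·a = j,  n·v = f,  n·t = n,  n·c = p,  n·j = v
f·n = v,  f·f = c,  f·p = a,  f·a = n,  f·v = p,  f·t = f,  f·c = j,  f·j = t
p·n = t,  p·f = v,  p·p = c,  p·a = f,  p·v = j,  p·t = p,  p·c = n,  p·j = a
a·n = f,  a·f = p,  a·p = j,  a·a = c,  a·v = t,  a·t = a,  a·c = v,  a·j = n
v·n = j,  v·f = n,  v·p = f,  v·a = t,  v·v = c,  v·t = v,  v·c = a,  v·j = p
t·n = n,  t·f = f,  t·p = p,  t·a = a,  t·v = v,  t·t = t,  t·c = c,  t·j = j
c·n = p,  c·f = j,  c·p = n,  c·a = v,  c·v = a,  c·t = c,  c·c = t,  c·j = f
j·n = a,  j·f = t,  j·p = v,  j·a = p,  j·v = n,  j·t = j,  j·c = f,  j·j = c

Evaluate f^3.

f^1 = f
f^2 = f·f = c
f^3 = c·f = j

j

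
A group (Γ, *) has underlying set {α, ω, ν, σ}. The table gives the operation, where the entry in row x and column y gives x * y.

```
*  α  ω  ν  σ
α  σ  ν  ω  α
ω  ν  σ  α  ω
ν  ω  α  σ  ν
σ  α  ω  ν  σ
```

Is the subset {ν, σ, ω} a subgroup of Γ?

ν * ω = α, which is not in {ν, σ, ω}.
The subset is not closed under *, so it is not a subgroup.

No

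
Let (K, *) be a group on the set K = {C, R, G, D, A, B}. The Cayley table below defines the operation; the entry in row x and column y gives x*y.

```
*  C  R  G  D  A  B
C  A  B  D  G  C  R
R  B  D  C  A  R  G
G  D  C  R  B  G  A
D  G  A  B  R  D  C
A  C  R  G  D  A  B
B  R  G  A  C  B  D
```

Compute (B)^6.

A

B^1 = B
B^2 = B*B = D
B^3 = D*B = C
B^4 = C*B = R
B^5 = R*B = G
B^6 = G*B = A
(Structurally, K here is isomorphic to the cyclic group Z_6.)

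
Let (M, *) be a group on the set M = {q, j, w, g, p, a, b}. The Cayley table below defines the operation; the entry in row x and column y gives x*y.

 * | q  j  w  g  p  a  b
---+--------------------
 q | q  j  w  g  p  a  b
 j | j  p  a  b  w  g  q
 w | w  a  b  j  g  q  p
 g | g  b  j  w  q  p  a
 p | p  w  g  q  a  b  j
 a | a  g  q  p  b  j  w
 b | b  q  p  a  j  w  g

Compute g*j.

Read row g, column j: g*j = b.

b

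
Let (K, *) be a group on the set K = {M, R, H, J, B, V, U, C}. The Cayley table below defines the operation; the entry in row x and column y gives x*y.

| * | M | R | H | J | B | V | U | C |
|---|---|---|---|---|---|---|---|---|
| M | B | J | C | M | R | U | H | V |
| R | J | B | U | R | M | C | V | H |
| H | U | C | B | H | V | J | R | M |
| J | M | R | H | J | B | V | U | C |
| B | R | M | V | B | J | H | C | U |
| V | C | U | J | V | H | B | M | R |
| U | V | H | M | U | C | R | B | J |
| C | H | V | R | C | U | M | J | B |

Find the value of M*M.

B

Read row M, column M: M*M = B.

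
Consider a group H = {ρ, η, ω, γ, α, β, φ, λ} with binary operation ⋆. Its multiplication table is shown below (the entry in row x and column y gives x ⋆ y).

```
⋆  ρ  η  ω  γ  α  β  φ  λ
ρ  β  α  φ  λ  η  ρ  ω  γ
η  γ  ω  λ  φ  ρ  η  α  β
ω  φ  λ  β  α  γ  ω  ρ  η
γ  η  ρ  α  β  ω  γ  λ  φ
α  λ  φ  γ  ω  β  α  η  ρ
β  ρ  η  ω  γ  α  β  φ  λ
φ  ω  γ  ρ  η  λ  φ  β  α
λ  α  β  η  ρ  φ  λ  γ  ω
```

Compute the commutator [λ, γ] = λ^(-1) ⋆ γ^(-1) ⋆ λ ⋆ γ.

ω

Identity is β; from the table λ^(-1) = η and γ^(-1) = γ.
η ⋆ γ = φ
φ ⋆ λ = α
α ⋆ γ = ω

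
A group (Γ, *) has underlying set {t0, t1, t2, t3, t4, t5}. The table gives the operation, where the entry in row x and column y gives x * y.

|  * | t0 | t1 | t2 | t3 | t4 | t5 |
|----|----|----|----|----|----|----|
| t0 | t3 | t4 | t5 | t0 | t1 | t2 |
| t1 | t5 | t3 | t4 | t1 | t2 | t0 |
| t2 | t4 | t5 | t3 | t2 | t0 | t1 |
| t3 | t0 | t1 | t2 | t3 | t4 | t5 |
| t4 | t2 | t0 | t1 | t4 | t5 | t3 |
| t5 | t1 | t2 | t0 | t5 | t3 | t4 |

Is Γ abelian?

No

t5 * t0 = t1 but t0 * t5 = t2.
Since t5 and t0 do not commute, Γ is not abelian.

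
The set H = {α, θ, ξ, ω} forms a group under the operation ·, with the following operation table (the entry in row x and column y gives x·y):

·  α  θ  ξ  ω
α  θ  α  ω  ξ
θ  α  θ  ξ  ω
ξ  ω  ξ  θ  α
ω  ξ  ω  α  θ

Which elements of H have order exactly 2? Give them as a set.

{α, ξ, ω}

Identity is θ. Compute the order of each non-identity element by repeated multiplication:
  α: α → θ  (order 2)
  ξ: ξ → θ  (order 2)
  ω: ω → θ  (order 2)
Elements of order 2: {α, ξ, ω}.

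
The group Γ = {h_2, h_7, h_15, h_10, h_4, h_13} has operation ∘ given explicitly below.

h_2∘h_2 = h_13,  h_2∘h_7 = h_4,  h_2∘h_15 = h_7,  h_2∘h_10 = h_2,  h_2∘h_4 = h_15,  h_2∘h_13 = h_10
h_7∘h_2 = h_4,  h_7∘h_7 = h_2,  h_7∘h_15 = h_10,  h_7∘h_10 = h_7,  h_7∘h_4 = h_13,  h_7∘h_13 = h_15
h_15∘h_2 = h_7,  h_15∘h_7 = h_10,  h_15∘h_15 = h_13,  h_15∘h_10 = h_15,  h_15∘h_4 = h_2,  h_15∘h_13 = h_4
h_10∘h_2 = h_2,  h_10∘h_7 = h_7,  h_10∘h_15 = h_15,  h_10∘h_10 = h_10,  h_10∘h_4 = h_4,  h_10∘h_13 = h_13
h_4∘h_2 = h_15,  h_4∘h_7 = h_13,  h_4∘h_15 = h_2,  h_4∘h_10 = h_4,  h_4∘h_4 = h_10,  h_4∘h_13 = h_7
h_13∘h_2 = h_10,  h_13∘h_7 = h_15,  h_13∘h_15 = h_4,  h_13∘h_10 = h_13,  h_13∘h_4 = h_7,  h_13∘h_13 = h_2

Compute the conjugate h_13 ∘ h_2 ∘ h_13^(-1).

The identity is h_10. In row h_13, the entry h_10 sits in column h_2, so h_13^(-1) = h_2.
h_13 ∘ h_2 = h_10
h_10 ∘ h_2 = h_2

h_2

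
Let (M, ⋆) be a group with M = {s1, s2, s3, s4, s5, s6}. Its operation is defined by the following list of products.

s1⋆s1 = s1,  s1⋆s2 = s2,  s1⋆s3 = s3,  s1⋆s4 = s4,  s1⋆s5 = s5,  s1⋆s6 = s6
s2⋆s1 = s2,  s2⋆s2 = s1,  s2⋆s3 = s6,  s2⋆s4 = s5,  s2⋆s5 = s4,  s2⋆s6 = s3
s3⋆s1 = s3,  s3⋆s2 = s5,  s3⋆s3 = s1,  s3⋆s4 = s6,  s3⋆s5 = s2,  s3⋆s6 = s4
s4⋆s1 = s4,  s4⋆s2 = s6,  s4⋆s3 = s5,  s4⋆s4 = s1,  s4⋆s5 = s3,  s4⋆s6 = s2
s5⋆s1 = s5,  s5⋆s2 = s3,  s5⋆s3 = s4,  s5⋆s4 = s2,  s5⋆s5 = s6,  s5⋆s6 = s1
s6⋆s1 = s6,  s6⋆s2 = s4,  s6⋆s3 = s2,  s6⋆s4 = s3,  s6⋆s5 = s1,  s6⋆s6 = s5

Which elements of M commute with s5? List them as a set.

{s1, s5, s6}

Compare row s5 with column s5 entry by entry.
s6 ⋆ s5 = s1 = s5 ⋆ s6, so s6 commutes with s5.
s4 ⋆ s5 = s3 but s5 ⋆ s4 = s2, so s4 does not.
Collecting the elements that commute with s5: C(s5) = {s1, s5, s6}.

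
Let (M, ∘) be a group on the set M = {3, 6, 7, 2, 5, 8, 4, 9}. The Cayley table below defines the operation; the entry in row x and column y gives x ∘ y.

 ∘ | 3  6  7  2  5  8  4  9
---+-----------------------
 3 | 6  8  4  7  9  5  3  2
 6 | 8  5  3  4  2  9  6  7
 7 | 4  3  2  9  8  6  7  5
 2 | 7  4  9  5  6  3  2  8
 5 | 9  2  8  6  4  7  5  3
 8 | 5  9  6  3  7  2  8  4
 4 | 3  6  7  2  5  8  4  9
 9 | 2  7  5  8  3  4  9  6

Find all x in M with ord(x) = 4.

{2, 6}

Identity is 4. Compute the order of each non-identity element by repeated multiplication:
  3: 3 → 6 → 8 → 5 → 9 → 2 → 7 → 4  (order 8)
  6: 6 → 5 → 2 → 4  (order 4)
  7: 7 → 2 → 9 → 5 → 8 → 6 → 3 → 4  (order 8)
  2: 2 → 5 → 6 → 4  (order 4)
  5: 5 → 4  (order 2)
  8: 8 → 2 → 3 → 5 → 7 → 6 → 9 → 4  (order 8)
  9: 9 → 6 → 7 → 5 → 3 → 2 → 8 → 4  (order 8)
Elements of order 4: {2, 6}.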